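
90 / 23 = 3.91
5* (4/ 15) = 4/ 3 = 1.33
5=5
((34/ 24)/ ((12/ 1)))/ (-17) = -0.01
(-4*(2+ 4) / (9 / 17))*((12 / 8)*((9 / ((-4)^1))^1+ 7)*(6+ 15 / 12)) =-9367 / 4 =-2341.75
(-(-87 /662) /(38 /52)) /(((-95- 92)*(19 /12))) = -13572 /22344817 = -0.00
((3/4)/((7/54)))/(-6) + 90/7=333/28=11.89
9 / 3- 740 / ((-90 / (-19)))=-1379 / 9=-153.22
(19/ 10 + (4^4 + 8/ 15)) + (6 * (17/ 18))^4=1044541/ 810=1289.56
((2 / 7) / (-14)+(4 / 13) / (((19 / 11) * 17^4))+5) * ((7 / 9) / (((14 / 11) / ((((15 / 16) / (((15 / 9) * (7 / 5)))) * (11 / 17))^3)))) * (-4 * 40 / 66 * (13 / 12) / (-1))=4710784597385625 / 33544877943067904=0.14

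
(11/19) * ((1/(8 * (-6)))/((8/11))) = -121/7296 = -0.02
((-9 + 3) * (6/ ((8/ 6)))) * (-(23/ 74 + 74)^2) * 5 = 4082265135/ 5476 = 745483.04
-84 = -84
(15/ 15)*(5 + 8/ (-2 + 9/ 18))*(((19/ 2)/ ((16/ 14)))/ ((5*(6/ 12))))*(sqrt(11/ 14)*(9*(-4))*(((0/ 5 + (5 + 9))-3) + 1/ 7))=2223*sqrt(154)/ 70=394.10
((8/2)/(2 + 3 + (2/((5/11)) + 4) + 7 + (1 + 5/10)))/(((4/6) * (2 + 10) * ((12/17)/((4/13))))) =85/8541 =0.01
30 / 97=0.31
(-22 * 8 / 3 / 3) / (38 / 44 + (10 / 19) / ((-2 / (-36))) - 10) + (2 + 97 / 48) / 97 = -114095897 / 1969488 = -57.93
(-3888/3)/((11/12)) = -15552/11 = -1413.82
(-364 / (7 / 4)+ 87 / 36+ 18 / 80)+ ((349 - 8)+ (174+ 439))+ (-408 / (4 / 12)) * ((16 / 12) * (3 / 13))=580361 / 1560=372.03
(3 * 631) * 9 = 17037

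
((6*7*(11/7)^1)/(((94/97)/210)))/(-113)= -672210/5311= -126.57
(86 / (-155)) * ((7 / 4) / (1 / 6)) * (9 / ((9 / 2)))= -1806 / 155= -11.65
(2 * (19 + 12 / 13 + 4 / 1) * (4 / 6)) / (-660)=-0.05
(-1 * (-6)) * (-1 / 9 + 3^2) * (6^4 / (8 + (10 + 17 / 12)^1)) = 829440 / 233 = 3559.83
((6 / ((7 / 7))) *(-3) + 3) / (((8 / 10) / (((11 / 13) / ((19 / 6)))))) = -2475 / 494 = -5.01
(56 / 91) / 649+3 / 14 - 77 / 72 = -3632315 / 4252248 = -0.85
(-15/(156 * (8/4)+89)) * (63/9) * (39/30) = -273/802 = -0.34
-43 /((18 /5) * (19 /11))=-2365 /342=-6.92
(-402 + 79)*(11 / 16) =-3553 / 16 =-222.06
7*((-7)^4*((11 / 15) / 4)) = 3081.28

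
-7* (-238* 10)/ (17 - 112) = -3332/ 19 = -175.37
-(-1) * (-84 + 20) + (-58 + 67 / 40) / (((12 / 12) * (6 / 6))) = -4813 / 40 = -120.32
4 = 4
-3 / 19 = -0.16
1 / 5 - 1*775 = -3874 / 5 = -774.80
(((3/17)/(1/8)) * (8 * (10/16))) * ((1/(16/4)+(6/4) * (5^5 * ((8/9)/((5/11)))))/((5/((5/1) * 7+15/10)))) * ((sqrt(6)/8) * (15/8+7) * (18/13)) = 5131309941 * sqrt(6)/7072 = 1777303.60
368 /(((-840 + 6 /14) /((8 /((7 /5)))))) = -14720 /5877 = -2.50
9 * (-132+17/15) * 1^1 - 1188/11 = -6429/5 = -1285.80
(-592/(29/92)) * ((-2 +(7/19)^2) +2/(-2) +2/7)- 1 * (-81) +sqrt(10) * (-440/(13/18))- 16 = 359650819/73283- 7920 * sqrt(10)/13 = 2981.14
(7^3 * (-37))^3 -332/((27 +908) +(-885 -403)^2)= -3392844556133960441/1659879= -2044031255371.00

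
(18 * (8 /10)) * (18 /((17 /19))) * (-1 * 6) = -147744 /85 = -1738.16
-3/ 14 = -0.21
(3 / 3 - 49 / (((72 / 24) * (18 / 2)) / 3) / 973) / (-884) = -311 / 276471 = -0.00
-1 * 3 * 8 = -24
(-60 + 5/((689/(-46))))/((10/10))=-41570/689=-60.33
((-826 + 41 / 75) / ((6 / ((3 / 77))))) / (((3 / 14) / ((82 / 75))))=-5076538 / 185625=-27.35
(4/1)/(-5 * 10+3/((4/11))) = -16/167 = -0.10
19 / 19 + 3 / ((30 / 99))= 109 / 10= 10.90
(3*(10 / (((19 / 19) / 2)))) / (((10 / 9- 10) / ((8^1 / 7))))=-54 / 7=-7.71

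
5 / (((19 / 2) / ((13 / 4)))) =65 / 38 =1.71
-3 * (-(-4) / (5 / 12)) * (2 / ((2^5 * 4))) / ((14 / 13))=-117 / 280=-0.42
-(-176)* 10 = 1760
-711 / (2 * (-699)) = 237 / 466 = 0.51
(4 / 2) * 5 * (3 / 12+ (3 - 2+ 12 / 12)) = 45 / 2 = 22.50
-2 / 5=-0.40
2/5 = 0.40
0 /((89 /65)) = 0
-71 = -71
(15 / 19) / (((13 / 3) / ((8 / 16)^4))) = 45 / 3952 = 0.01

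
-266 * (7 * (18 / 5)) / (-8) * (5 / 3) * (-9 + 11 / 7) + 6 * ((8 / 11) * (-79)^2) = 185454 / 11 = 16859.45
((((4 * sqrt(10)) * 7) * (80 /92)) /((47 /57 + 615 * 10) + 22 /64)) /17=0.00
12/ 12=1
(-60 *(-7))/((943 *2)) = 0.22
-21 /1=-21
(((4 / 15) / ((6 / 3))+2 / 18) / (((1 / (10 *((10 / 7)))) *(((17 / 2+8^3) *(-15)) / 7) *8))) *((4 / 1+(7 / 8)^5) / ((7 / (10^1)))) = -301235 / 119390208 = -0.00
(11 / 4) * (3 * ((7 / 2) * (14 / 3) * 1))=539 / 4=134.75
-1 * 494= -494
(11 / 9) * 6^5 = 9504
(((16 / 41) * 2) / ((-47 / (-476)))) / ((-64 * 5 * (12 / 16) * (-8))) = 119 / 28905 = 0.00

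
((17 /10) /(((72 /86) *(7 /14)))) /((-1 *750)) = -731 /135000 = -0.01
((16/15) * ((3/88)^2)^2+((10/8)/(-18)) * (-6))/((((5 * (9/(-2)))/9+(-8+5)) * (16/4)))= -23425681/1236871680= -0.02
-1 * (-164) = 164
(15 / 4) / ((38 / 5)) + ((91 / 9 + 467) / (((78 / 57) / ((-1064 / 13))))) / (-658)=476602261 / 10866024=43.86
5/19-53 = -1002/19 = -52.74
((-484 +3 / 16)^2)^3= 215170339320767211940441 / 16777216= 12825151641414595.36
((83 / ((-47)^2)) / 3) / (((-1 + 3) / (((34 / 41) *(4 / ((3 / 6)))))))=11288 / 271707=0.04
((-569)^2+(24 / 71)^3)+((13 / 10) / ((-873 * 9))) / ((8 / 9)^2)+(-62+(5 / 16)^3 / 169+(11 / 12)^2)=350064832437958243999 / 1081448759439360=323699.88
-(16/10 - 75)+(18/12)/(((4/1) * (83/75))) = 244813/3320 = 73.74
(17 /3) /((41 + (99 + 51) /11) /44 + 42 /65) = 534820 /178179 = 3.00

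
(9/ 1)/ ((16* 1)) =9/ 16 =0.56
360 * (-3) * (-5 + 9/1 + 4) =-8640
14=14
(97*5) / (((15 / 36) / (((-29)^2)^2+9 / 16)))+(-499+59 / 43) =141603341473 / 172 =823275241.12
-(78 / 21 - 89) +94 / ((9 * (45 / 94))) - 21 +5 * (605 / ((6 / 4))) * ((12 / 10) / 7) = 174886 / 405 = 431.82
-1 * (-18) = 18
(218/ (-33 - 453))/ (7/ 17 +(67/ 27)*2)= -1853/ 22203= -0.08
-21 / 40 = -0.52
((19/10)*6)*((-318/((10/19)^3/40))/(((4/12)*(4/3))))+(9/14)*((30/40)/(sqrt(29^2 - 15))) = -559468053/250+27*sqrt(826)/46256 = -2237872.20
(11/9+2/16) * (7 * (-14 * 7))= -33271/36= -924.19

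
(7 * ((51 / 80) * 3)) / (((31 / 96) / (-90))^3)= -8634569932800 / 29791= -289838203.91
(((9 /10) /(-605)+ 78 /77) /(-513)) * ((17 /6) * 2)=-242743 /21725550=-0.01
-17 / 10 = -1.70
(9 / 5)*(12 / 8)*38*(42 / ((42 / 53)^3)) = 8485989 / 980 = 8659.17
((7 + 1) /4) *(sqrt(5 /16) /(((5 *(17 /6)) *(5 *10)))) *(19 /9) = 19 *sqrt(5) /12750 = 0.00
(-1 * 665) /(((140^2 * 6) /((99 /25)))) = -627 /28000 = -0.02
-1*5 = -5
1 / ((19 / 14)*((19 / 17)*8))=119 / 1444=0.08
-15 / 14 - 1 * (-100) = 1385 / 14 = 98.93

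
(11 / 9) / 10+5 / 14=151 / 315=0.48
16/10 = 8/5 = 1.60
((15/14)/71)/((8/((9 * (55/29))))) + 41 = 9462353/230608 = 41.03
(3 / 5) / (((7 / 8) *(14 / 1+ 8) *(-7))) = -12 / 2695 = -0.00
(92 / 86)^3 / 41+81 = 264140083 / 3259787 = 81.03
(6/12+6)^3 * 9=19773/8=2471.62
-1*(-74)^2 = -5476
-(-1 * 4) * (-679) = -2716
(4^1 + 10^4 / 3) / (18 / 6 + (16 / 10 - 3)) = 12515 / 6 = 2085.83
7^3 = 343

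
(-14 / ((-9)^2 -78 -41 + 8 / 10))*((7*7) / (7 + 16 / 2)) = 343 / 279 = 1.23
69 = 69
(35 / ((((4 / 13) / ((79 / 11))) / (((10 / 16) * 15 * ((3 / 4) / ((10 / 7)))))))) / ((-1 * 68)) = -11322675 / 191488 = -59.13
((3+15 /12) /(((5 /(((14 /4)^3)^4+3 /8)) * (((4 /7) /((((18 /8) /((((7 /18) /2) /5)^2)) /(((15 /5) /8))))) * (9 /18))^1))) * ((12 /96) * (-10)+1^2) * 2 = -285891818862735 /14336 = -19942230668.44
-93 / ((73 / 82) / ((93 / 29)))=-709218 / 2117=-335.01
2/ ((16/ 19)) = 19/ 8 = 2.38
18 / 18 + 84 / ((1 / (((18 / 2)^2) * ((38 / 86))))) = 129319 / 43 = 3007.42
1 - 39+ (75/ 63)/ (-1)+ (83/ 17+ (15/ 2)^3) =1106891/ 2856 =387.57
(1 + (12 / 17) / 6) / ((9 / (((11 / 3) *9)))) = 209 / 51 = 4.10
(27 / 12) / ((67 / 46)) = 1.54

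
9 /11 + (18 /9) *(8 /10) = 133 /55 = 2.42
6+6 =12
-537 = -537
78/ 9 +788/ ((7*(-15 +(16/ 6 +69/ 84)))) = -3226/ 2901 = -1.11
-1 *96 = -96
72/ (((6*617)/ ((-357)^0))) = 12/ 617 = 0.02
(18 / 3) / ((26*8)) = 0.03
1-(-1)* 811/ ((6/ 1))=817/ 6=136.17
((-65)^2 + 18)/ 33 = 4243/ 33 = 128.58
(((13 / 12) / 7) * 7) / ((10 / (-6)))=-13 / 20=-0.65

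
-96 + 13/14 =-95.07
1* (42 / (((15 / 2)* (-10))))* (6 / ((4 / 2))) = -1.68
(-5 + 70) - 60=5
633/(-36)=-211/12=-17.58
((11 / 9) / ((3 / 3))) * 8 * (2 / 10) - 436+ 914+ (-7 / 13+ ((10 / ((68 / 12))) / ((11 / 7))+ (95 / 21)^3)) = 64514567932 / 112567455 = 573.12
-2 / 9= -0.22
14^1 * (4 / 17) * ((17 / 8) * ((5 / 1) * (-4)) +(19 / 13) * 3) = -27748 / 221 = -125.56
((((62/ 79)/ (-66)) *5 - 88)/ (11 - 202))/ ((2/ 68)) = 7805414/ 497937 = 15.68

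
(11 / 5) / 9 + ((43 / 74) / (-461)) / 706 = 264927389 / 1083801780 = 0.24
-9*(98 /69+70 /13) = -18312 /299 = -61.24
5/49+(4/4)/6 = 79/294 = 0.27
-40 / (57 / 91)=-3640 / 57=-63.86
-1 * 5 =-5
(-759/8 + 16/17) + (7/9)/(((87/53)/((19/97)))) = -969315361/10329336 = -93.84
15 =15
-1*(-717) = 717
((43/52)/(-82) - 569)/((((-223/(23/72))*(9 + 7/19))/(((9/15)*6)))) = 0.31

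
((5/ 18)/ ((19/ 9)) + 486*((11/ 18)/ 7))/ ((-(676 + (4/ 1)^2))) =-11321/ 184072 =-0.06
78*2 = 156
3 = 3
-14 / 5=-2.80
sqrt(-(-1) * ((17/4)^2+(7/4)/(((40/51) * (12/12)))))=sqrt(32470)/40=4.50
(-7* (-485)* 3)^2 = 103734225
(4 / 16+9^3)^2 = 8508889 / 16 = 531805.56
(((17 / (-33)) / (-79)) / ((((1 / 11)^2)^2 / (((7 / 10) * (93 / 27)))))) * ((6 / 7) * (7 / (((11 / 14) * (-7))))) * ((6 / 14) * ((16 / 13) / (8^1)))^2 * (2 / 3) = -1020272 / 1401855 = -0.73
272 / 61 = 4.46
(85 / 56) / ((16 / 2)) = 85 / 448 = 0.19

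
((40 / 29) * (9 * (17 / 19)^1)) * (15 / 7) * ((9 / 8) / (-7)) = -103275 / 26999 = -3.83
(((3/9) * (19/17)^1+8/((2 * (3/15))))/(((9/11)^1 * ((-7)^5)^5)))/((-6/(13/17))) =148577/62786150635427508725982126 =0.00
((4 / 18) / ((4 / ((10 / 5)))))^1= 1 / 9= 0.11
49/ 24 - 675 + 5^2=-15551/ 24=-647.96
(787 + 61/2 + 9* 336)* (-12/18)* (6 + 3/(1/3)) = -38415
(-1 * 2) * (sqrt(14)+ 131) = -262 - 2 * sqrt(14) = -269.48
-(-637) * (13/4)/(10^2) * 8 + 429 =29731/50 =594.62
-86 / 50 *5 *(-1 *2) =86 / 5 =17.20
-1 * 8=-8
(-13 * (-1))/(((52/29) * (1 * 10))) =29/40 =0.72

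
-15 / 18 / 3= -5 / 18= -0.28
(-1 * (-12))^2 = 144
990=990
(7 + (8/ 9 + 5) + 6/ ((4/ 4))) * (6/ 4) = 28.33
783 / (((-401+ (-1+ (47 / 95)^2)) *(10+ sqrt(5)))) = -25650 / 125029+ 2565 *sqrt(5) / 125029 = -0.16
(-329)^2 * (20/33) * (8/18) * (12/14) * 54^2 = 801601920/11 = 72872901.82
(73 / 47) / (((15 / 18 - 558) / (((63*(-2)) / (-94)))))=-27594 / 7384687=-0.00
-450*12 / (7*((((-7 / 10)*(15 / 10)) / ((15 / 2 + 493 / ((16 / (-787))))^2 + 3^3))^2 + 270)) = -169750296978521517898567500 / 59412603942482531265201089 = -2.86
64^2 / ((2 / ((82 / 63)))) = 167936 / 63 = 2665.65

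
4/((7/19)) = 76/7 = 10.86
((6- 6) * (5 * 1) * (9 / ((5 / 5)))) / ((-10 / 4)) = 0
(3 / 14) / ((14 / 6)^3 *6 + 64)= 0.00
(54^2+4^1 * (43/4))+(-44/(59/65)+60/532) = 22839778/7847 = 2910.64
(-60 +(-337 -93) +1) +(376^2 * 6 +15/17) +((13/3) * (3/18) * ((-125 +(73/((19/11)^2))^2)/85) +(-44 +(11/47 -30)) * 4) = 3971015087899892/4685691555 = 847476.84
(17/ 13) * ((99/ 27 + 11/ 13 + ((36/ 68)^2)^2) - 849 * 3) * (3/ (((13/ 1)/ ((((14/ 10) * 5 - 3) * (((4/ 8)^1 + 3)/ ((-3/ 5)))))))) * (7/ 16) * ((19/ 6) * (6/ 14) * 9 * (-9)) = -74346590953845/ 86350888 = -860982.36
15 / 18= 0.83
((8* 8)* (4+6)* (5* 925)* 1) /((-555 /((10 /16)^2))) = -6250 /3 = -2083.33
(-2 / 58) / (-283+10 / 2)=1 / 8062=0.00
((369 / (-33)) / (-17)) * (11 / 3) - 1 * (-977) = 16650 / 17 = 979.41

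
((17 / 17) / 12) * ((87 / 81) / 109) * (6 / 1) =29 / 5886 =0.00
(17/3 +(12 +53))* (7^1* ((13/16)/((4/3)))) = 4823/16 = 301.44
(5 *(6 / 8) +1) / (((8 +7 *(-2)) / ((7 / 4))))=-133 / 96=-1.39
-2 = -2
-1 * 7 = -7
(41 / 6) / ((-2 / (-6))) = 41 / 2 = 20.50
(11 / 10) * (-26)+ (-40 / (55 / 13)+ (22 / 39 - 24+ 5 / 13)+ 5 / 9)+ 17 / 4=-1449169 / 25740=-56.30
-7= -7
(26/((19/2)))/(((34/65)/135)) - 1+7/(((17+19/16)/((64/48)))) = 199037675/281979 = 705.86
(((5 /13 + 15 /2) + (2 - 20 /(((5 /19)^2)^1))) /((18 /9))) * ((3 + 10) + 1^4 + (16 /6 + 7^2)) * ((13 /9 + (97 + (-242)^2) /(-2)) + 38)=3766080303497 /14040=268239337.86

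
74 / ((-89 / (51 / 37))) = -102 / 89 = -1.15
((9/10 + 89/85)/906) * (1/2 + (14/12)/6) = 1655/1108944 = 0.00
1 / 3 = 0.33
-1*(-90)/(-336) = -15/56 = -0.27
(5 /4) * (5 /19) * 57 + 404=422.75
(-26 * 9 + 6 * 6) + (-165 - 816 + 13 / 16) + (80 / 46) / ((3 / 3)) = -1176.45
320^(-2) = 1/102400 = 0.00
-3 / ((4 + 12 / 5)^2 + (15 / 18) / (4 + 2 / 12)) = -25 / 343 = -0.07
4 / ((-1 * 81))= -4 / 81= -0.05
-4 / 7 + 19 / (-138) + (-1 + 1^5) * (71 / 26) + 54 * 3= 161.29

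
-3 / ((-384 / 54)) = 27 / 64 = 0.42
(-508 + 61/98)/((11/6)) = -276.75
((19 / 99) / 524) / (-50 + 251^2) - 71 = -231860871377 / 3265646076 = -71.00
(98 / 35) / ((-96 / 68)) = -119 / 60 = -1.98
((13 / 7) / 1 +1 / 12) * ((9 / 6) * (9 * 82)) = 60147 / 28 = 2148.11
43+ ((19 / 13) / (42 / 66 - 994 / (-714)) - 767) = -10700197 / 14794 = -723.28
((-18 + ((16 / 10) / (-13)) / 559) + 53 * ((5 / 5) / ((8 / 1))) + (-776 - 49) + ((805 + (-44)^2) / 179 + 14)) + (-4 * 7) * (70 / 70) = -43449731471 / 52031720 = -835.06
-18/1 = -18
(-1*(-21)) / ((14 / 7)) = 21 / 2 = 10.50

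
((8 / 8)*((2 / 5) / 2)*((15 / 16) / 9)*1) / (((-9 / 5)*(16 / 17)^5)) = -7099285 / 452984832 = -0.02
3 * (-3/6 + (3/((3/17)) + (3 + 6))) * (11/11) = 76.50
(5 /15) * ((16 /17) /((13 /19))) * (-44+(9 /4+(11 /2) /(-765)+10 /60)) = -9672292 /507195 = -19.07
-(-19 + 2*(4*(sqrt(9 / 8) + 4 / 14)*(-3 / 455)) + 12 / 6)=18*sqrt(2) / 455 + 54193 / 3185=17.07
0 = 0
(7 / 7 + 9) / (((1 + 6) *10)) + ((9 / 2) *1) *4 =127 / 7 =18.14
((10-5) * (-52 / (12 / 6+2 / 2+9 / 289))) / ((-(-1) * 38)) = -18785 / 8322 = -2.26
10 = 10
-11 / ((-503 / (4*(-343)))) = -15092 / 503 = -30.00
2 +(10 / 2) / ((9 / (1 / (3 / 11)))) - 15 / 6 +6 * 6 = 2027 / 54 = 37.54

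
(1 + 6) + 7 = 14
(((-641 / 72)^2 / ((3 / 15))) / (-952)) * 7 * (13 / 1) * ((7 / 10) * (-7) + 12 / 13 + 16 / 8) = 105596417 / 1410048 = 74.89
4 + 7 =11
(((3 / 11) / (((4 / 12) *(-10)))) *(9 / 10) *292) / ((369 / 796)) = -522972 / 11275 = -46.38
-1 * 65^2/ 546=-325/ 42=-7.74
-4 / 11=-0.36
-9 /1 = -9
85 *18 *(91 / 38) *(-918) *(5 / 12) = -53255475 / 38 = -1401459.87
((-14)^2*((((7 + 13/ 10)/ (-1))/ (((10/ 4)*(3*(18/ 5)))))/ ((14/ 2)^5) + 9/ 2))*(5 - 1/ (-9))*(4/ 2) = 3757357648/ 416745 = 9015.96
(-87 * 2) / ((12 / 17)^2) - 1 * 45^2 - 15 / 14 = -399047 / 168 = -2375.28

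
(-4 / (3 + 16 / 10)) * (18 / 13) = -360 / 299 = -1.20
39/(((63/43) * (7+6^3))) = 559/4683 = 0.12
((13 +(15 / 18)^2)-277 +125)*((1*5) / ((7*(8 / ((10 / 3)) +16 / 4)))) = -124475 / 8064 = -15.44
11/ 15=0.73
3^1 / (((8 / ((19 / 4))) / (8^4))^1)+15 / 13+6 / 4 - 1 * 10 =189505 / 26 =7288.65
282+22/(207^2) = 12083440/42849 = 282.00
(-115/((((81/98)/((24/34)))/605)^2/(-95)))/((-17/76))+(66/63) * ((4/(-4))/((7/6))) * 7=-326900783511349388/25071039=-13038980295.61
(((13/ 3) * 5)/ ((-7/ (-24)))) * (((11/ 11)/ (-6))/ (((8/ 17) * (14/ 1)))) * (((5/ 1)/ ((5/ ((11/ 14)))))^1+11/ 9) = -279565/ 74088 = -3.77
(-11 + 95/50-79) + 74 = -141/10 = -14.10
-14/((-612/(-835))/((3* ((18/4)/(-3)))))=5845/68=85.96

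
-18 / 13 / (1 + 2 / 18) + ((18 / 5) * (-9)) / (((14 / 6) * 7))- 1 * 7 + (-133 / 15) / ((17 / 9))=-808057 / 54145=-14.92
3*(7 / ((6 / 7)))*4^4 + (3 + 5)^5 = 39040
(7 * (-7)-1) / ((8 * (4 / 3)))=-75 / 16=-4.69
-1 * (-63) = 63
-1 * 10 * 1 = -10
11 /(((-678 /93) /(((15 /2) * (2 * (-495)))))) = 2531925 /226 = 11203.21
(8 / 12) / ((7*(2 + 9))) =2 / 231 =0.01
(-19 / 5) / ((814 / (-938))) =4.38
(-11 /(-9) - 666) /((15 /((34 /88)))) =-101711 /5940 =-17.12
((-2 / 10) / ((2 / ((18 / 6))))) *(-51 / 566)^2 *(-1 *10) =7803 / 320356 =0.02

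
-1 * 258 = -258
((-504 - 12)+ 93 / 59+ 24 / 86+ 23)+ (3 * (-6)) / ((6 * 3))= -1248571 / 2537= -492.14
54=54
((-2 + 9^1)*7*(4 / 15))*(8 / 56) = 28 / 15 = 1.87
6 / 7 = 0.86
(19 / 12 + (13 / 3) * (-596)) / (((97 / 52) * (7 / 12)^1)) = -1610596 / 679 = -2372.01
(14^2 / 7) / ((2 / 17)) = 238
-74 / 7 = -10.57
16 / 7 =2.29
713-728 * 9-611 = -6450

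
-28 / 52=-7 / 13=-0.54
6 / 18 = 1 / 3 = 0.33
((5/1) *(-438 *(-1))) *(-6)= -13140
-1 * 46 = -46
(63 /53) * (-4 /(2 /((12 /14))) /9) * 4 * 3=-144 /53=-2.72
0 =0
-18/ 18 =-1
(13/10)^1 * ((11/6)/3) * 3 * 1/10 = 143/600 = 0.24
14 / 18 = 7 / 9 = 0.78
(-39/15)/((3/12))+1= -47/5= -9.40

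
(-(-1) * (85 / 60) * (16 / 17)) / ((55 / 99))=12 / 5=2.40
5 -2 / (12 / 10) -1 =7 / 3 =2.33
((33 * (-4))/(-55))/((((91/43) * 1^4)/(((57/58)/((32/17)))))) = 125001/211120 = 0.59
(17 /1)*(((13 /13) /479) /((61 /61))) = 17 /479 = 0.04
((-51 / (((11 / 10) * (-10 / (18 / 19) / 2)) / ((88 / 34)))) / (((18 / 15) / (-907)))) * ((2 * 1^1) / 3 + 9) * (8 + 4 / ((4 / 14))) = -3654732.63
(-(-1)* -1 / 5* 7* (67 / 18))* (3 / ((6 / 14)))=-36.48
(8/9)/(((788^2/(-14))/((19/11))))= -133/3842091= -0.00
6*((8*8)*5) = 1920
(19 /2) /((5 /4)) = 38 /5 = 7.60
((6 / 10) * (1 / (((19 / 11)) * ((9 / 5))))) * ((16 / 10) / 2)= 44 / 285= 0.15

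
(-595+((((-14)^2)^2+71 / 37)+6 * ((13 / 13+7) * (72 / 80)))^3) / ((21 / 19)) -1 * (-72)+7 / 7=6844386565601105309917 / 132964125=51475437946898.12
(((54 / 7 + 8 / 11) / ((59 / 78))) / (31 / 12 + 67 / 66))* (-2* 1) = -48672 / 7847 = -6.20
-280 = -280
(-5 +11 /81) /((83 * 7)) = -394 /47061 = -0.01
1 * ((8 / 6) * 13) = 52 / 3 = 17.33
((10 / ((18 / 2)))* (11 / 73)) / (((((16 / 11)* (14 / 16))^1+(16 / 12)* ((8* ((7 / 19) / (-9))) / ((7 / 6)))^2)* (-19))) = -34485 / 5391853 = -0.01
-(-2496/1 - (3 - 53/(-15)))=37538/15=2502.53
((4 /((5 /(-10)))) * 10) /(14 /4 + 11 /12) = -18.11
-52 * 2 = -104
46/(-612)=-23/306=-0.08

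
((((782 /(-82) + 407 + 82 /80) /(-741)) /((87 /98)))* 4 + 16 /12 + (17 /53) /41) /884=-378901201 /309591808110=-0.00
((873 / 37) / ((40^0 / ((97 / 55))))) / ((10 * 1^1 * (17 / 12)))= 508086 / 172975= 2.94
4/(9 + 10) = 4/19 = 0.21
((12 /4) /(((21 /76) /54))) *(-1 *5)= -2931.43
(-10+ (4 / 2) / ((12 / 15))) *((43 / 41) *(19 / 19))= -645 / 82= -7.87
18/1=18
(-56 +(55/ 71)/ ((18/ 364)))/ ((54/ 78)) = -335062/ 5751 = -58.26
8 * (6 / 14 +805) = 45104 / 7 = 6443.43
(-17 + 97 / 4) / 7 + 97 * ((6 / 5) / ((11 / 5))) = 16615 / 308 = 53.94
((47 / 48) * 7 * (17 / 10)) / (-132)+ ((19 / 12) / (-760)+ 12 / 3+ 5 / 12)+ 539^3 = 1984318913191 / 12672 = 156590823.33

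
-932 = -932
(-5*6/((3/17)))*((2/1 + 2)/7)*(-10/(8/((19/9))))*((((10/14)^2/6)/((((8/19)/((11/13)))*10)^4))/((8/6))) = 616293612803/23112661598208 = 0.03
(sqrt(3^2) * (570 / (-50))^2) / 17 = 9747 / 425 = 22.93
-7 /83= -0.08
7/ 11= 0.64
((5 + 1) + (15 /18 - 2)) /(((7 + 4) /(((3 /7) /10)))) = 0.02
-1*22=-22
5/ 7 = 0.71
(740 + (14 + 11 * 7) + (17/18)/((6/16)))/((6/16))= 2222.72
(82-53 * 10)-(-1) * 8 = -440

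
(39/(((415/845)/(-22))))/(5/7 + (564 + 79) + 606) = -169169/121014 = -1.40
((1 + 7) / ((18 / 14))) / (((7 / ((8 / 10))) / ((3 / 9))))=32 / 135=0.24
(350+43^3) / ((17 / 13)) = 1038141 / 17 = 61067.12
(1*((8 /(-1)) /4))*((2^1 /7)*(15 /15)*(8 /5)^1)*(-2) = 64 /35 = 1.83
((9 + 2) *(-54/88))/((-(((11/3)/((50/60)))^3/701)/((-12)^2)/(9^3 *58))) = 450152670375/1331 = 338206363.92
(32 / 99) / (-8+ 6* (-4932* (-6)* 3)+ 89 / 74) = 2368 / 3902188059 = 0.00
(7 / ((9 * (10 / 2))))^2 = 49 / 2025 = 0.02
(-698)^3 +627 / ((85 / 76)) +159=-28905752153 / 85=-340067672.39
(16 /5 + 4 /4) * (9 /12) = 3.15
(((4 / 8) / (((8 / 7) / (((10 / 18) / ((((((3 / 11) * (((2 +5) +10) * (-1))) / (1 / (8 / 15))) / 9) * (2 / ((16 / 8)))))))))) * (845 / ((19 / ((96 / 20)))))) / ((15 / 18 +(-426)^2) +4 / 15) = -697125 / 669909752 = -0.00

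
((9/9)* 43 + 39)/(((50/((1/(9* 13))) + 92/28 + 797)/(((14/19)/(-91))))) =-287/2874586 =-0.00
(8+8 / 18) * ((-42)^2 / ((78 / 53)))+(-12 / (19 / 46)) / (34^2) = 2167533922 / 214149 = 10121.62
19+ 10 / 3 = 67 / 3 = 22.33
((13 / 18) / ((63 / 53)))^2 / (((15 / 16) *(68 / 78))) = 12342746 / 27326565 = 0.45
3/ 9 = 1/ 3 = 0.33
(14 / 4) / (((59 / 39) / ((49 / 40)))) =13377 / 4720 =2.83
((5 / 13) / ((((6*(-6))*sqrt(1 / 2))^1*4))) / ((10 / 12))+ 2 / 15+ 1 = 17 / 15 - sqrt(2) / 312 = 1.13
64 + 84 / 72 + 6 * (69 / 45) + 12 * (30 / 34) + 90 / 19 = 869113 / 9690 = 89.69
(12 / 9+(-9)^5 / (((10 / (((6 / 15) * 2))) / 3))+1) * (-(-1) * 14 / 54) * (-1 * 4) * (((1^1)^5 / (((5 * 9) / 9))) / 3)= 29755796 / 30375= 979.61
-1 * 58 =-58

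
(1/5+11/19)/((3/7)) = 518/285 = 1.82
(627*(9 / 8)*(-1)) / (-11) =513 / 8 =64.12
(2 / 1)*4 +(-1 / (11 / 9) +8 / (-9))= 623 / 99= 6.29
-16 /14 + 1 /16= -121 /112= -1.08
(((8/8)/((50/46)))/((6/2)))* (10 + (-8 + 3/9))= 161/225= 0.72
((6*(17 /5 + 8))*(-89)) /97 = -30438 /485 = -62.76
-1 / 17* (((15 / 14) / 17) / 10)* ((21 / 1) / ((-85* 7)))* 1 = 9 / 687820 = 0.00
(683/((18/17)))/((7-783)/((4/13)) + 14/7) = -11611/45360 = -0.26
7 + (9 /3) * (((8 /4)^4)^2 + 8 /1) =799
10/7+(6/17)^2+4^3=132614/2023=65.55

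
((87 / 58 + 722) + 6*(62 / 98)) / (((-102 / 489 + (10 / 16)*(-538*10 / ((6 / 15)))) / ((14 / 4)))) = -11617825 / 38367077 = -0.30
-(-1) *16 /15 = 16 /15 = 1.07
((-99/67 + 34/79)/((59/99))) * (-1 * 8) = 4390056/312287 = 14.06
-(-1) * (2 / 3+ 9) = 29 / 3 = 9.67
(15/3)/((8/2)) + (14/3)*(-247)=-13817/12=-1151.42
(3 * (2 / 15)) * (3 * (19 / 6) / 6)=19 / 30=0.63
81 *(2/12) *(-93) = -2511/2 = -1255.50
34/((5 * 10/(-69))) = -1173/25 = -46.92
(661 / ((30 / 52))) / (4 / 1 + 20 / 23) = 197639 / 840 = 235.28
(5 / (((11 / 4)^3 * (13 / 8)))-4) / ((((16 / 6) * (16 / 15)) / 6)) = -2249505 / 276848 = -8.13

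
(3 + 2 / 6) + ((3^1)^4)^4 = 129140173 / 3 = 43046724.33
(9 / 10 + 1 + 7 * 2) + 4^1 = 199 / 10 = 19.90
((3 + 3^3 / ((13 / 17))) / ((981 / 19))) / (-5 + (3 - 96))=-1577 / 208299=-0.01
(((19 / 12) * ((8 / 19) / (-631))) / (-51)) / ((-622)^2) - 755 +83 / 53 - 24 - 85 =-853637104213201 / 989799963318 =-862.43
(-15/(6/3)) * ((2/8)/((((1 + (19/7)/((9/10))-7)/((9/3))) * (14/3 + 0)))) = 1215/3008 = 0.40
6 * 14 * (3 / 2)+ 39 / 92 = 11631 / 92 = 126.42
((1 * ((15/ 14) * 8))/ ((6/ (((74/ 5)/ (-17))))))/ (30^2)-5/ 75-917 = -24554497/ 26775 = -917.07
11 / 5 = 2.20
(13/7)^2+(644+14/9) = 286211/441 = 649.00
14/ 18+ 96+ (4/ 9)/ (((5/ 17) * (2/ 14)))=4831/ 45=107.36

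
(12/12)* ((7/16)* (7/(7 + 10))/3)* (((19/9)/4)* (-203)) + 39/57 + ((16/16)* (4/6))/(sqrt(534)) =-3208979/558144 + sqrt(534)/801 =-5.72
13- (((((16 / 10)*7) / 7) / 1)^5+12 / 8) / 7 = 493839 / 43750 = 11.29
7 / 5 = 1.40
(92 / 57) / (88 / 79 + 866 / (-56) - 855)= -203504 / 109611171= -0.00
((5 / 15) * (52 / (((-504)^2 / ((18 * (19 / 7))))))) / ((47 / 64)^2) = 126464 / 20457549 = 0.01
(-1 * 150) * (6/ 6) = -150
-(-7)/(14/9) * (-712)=-3204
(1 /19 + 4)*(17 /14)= 187 /38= 4.92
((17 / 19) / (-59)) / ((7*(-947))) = 17 / 7431109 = 0.00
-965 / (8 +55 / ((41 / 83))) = -39565 / 4893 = -8.09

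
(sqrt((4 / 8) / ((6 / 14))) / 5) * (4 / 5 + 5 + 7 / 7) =17 * sqrt(42) / 75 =1.47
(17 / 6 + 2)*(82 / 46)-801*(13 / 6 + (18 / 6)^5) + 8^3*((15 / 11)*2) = -147984902 / 759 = -194973.52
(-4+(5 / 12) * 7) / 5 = -13 / 60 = -0.22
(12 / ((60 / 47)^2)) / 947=2209 / 284100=0.01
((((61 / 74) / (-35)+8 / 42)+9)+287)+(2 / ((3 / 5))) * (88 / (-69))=156504773 / 536130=291.92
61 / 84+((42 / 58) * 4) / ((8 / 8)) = 8825 / 2436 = 3.62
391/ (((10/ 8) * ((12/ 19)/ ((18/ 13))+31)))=89148/ 8965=9.94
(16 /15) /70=8 /525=0.02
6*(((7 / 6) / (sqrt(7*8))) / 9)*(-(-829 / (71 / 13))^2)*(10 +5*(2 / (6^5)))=-4516248902165*sqrt(14) / 705578688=-23949.50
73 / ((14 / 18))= 657 / 7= 93.86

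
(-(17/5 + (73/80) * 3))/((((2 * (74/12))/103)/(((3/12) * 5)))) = -151719/2368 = -64.07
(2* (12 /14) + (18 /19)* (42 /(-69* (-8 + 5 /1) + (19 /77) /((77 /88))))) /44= 7081422 /163453675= 0.04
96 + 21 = 117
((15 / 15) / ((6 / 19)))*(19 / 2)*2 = 361 / 6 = 60.17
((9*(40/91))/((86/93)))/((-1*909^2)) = -620/119749539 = -0.00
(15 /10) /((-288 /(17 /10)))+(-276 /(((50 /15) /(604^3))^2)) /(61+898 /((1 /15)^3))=-11578290884675661657079 /29095785600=-397937042974.21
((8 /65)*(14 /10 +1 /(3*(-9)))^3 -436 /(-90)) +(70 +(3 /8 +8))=106869229381 /1279395000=83.53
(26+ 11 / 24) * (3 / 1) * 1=635 / 8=79.38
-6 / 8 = -3 / 4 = -0.75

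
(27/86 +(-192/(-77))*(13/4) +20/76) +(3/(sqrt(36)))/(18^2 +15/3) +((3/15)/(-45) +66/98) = 43548670364/4656838725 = 9.35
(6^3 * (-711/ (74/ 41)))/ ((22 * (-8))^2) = -787077/ 286528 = -2.75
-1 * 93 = -93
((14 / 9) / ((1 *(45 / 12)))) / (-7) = -8 / 135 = -0.06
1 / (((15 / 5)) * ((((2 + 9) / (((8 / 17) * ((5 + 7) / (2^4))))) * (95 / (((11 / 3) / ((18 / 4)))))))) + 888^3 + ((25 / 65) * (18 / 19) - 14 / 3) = 396934216730512 / 566865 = 700227067.70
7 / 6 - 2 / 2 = 1 / 6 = 0.17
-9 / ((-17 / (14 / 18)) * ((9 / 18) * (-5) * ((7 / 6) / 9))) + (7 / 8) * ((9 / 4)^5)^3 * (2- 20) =-1102547476223313363 / 365072220160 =-3020080.45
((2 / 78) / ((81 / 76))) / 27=76 / 85293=0.00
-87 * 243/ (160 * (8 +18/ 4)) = -21141/ 2000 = -10.57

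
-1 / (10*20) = -1 / 200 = -0.00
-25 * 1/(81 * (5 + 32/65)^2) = -105625/10323369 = -0.01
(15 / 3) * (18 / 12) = 7.50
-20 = -20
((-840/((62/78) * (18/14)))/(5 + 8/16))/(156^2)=-245/39897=-0.01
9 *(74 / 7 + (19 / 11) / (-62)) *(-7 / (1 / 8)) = -1812060 / 341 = -5313.96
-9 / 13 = -0.69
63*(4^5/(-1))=-64512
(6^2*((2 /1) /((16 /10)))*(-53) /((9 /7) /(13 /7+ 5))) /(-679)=12720 /679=18.73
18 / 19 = 0.95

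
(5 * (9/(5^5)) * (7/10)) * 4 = 126/3125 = 0.04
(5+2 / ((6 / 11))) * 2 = 52 / 3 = 17.33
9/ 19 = 0.47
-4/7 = -0.57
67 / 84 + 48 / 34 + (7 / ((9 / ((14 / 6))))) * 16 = 401579 / 12852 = 31.25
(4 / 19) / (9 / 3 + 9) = 1 / 57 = 0.02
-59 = -59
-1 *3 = -3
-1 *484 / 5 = -484 / 5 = -96.80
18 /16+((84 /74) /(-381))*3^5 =15075 /37592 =0.40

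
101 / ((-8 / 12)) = -303 / 2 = -151.50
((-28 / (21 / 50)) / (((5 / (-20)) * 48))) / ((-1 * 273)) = -50 / 2457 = -0.02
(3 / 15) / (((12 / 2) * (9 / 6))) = 1 / 45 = 0.02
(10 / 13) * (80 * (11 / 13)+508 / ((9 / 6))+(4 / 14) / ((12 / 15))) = 1110335 / 3549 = 312.86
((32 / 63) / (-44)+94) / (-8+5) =-65134 / 2079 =-31.33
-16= -16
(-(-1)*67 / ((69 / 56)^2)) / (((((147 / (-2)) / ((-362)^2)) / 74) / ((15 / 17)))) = -415818337280 / 80937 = -5137555.60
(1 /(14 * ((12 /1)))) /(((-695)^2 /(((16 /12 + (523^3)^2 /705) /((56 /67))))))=1371149898674660543 /3203730936000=427985.35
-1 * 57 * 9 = -513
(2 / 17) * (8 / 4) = 4 / 17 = 0.24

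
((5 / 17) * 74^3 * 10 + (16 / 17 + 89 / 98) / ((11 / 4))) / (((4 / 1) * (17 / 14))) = 321199793 / 1309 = 245377.99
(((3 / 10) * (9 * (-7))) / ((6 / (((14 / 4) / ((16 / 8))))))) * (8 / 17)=-441 / 170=-2.59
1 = 1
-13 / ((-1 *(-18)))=-13 / 18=-0.72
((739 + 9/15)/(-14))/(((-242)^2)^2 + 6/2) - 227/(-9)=27249300959914/1080368761185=25.22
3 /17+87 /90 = 1.14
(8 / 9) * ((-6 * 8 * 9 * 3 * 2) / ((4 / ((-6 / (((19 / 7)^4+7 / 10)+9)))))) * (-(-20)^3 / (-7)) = -94832640000 / 1536107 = -61735.70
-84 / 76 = -21 / 19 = -1.11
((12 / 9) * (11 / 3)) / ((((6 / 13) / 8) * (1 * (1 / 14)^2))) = 448448 / 27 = 16609.19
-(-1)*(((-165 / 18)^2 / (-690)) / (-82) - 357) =-145432627 / 407376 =-357.00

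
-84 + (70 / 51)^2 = -213584 / 2601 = -82.12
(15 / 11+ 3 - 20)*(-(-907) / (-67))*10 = 2116.74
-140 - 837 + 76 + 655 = -246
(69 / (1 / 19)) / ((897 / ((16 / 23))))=304 / 299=1.02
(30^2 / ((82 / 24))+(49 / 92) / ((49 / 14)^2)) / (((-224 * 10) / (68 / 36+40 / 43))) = -0.33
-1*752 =-752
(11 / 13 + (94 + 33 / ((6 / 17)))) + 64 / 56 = 34487 / 182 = 189.49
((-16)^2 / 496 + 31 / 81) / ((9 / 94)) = 212158 / 22599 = 9.39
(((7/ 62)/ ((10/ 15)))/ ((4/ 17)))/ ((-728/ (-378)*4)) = 9639/ 103168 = 0.09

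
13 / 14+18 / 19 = 499 / 266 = 1.88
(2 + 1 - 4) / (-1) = 1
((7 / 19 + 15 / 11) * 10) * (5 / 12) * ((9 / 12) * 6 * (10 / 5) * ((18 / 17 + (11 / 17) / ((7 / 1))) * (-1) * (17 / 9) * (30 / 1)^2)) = -185977500 / 1463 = -127120.64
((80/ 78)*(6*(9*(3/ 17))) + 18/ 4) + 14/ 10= 34639/ 2210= 15.67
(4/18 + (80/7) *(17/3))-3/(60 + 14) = 302767/4662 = 64.94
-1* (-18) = 18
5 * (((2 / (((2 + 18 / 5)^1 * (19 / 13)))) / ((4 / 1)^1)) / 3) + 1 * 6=19477 / 3192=6.10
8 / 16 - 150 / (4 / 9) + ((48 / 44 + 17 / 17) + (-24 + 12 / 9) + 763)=13379 / 33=405.42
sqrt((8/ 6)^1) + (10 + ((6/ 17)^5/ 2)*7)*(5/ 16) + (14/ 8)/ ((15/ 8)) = 2*sqrt(3)/ 3 + 692490959/ 170382840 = 5.22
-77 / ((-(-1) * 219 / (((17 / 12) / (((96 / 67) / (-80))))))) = 438515 / 15768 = 27.81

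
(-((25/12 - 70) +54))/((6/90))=835/4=208.75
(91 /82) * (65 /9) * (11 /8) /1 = 65065 /5904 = 11.02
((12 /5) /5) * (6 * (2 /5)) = 144 /125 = 1.15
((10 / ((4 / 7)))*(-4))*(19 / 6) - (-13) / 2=-1291 / 6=-215.17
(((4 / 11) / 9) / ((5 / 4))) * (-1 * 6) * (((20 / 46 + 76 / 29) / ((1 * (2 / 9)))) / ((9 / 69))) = -32608 / 1595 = -20.44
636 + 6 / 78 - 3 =8230 / 13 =633.08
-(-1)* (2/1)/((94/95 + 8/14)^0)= 2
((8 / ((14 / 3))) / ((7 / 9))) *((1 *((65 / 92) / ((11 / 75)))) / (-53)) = -131625 / 657041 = -0.20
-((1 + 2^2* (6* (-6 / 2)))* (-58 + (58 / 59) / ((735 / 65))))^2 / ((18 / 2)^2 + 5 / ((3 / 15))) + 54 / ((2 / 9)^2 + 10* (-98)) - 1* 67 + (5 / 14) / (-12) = -6311903025597096689 / 39556129049514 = -159568.27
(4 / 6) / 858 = 1 / 1287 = 0.00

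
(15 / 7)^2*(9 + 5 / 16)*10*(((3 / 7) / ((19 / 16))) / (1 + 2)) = 51.44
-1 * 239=-239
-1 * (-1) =1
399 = 399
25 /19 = 1.32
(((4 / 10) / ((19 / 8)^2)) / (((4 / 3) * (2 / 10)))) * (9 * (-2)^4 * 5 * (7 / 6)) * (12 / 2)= 483840 / 361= 1340.28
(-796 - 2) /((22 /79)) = -31521 /11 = -2865.55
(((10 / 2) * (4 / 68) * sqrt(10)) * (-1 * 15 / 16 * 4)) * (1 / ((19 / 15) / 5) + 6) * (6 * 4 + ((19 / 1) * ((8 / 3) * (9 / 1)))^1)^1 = -1701000 * sqrt(10) / 323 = -16653.36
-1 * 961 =-961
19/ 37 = 0.51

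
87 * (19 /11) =1653 /11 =150.27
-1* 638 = -638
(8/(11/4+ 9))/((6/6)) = 32/47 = 0.68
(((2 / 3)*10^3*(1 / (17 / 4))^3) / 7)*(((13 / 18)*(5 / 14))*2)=4160000 / 6499899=0.64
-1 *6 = -6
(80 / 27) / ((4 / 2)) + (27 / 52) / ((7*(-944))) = 13743911 / 9277632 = 1.48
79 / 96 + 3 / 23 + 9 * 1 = 21977 / 2208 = 9.95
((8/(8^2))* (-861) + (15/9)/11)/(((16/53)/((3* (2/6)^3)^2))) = -1503769/342144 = -4.40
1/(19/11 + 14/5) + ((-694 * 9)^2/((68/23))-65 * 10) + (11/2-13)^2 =223414629497/16932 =13194816.29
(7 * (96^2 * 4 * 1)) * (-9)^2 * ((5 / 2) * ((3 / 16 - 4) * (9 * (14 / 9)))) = -2789095680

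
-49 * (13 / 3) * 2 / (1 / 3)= -1274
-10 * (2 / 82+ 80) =-32810 / 41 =-800.24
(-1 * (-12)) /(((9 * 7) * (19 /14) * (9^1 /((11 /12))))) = 22 /1539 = 0.01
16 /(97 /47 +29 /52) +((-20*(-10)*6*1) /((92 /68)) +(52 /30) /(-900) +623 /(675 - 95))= 51584116042331 /57691831500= 894.13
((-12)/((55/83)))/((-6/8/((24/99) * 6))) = 21248/605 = 35.12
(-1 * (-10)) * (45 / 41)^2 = 20250 / 1681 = 12.05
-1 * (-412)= 412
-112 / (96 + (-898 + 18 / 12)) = 224 / 1601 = 0.14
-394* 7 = -2758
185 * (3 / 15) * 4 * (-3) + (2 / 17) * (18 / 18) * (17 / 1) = -442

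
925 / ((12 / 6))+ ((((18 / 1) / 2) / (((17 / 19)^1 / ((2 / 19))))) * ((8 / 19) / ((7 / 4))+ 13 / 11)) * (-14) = 3136693 / 7106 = 441.41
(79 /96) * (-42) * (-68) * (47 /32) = 441847 /128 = 3451.93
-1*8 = -8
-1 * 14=-14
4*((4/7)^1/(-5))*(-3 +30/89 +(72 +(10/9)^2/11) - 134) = 16380176/555093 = 29.51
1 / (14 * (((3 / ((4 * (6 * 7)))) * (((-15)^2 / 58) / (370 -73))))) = 7656 / 25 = 306.24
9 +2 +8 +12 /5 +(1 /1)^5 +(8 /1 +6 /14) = 1079 /35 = 30.83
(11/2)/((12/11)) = 121/24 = 5.04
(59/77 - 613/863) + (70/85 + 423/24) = 167230935/9037336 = 18.50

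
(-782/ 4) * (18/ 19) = -3519/ 19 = -185.21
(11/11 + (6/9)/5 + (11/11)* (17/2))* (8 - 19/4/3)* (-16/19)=-44506/855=-52.05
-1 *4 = -4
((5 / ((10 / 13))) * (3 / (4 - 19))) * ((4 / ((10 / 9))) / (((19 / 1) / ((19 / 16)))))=-117 / 400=-0.29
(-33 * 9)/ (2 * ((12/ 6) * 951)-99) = -99/ 1235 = -0.08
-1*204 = -204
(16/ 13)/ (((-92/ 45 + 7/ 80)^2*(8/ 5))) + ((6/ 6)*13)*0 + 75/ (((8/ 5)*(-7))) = -9387940875/ 1445284568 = -6.50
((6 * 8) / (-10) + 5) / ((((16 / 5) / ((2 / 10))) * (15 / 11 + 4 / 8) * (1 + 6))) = 11 / 11480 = 0.00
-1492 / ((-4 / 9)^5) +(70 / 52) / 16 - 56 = 286142513 / 3328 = 85980.32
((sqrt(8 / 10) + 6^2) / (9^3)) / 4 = sqrt(5) / 7290 + 1 / 81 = 0.01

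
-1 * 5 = -5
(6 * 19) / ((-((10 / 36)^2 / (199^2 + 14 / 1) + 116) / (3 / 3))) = -292643928 / 297778037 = -0.98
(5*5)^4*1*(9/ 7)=3515625/ 7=502232.14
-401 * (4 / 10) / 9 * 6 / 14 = -802 / 105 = -7.64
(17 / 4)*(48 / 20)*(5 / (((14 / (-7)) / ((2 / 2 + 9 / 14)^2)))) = -26979 / 392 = -68.82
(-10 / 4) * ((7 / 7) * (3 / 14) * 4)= -15 / 7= -2.14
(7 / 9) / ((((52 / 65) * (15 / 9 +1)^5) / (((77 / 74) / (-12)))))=-24255 / 38797312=-0.00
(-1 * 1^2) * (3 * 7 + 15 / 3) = -26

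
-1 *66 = -66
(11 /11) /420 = 1 /420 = 0.00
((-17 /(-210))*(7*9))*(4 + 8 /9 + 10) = 1139 /15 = 75.93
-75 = -75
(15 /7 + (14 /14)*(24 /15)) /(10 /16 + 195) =1048 /54775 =0.02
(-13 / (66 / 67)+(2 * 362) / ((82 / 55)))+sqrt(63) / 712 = 3 * sqrt(7) / 712+1278349 / 2706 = 472.42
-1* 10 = -10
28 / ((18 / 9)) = 14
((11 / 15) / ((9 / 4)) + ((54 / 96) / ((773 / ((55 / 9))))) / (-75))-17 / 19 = -18046793 / 31723920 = -0.57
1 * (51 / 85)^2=9 / 25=0.36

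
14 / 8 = 7 / 4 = 1.75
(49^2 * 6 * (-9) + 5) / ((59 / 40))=-5185960 / 59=-87897.63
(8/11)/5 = 8/55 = 0.15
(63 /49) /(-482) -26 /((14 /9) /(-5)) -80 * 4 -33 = -269.43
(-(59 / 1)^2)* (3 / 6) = -3481 / 2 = -1740.50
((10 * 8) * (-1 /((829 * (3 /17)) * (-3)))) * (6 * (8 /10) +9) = 6256 /2487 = 2.52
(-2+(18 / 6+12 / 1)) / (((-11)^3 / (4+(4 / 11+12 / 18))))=-2158 / 43923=-0.05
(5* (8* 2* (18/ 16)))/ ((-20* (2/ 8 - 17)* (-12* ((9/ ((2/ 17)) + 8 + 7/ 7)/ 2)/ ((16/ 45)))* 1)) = -32/ 171855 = -0.00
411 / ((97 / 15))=63.56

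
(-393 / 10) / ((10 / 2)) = -7.86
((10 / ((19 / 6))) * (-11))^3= -287496000 / 6859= -41915.15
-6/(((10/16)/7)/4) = -1344/5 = -268.80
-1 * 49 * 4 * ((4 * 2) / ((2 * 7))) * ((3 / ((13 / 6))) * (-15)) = 30240 / 13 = 2326.15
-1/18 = -0.06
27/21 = 9/7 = 1.29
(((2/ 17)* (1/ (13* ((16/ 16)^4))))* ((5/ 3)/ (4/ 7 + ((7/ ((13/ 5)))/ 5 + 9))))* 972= 567/ 391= 1.45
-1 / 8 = -0.12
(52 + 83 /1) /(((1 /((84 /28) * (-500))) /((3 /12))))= -50625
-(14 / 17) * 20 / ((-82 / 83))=11620 / 697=16.67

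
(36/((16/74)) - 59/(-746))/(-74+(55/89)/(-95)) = -105068594/46679085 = -2.25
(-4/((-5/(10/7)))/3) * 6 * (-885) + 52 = -13796/7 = -1970.86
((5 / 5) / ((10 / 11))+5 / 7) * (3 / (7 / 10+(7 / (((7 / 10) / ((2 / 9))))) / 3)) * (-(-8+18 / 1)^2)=-1028700 / 2723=-377.78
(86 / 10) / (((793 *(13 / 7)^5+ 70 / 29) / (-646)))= -13539080534 / 42699008055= -0.32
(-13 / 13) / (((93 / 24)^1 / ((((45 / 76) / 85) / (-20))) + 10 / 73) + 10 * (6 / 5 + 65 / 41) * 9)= 0.00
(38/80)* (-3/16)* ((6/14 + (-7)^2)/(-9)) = 3287/6720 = 0.49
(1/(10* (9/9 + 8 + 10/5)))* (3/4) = 3/440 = 0.01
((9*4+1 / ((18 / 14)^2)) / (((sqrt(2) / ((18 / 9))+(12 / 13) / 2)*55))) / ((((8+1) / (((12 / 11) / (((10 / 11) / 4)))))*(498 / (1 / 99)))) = -123344 / 10652559885+400868*sqrt(2) / 31957679655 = 0.00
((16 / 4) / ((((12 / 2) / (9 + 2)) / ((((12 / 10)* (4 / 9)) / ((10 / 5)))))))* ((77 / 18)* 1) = 3388 / 405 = 8.37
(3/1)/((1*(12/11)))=11/4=2.75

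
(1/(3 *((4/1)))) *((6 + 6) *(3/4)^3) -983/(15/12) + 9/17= -4272841/5440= -785.45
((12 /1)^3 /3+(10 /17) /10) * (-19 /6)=-186067 /102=-1824.19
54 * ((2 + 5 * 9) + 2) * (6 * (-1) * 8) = -127008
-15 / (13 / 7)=-105 / 13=-8.08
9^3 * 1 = 729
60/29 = 2.07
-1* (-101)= 101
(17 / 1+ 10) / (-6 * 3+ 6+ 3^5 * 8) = 9 / 644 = 0.01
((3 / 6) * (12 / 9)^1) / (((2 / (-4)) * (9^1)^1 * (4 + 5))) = -4 / 243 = -0.02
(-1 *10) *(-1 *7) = 70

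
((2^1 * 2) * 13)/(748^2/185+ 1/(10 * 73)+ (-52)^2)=1404520/154722661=0.01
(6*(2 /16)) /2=3 /8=0.38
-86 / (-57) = 86 / 57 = 1.51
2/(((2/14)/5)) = 70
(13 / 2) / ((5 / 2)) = 13 / 5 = 2.60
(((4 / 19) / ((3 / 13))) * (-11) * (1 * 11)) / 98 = -3146 / 2793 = -1.13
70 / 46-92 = -2081 / 23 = -90.48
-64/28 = -16/7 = -2.29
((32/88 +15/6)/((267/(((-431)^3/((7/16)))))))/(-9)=640503928/2937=218081.01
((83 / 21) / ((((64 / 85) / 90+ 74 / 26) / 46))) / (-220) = -6328335 / 21858914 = -0.29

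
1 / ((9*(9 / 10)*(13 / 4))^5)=0.00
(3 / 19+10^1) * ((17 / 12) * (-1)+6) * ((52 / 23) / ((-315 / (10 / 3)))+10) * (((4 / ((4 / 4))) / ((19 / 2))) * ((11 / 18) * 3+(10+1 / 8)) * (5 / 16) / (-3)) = -47183834225 / 193692384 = -243.60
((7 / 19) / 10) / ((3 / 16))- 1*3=-799 / 285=-2.80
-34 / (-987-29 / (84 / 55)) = 0.03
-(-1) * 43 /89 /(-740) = -43 /65860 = -0.00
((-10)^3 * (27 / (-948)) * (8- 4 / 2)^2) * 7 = 567000 / 79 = 7177.22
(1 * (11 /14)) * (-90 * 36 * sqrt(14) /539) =-1620 * sqrt(14) /343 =-17.67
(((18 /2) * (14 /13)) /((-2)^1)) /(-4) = 63 /52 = 1.21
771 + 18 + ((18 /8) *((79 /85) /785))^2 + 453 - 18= 1224.00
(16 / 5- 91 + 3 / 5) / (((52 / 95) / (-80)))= 165680 / 13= 12744.62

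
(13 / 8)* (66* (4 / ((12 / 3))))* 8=858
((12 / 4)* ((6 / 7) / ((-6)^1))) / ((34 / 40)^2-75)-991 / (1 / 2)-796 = -577758906 / 207977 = -2777.99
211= 211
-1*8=-8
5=5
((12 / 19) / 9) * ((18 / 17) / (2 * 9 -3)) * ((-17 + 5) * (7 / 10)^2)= -1176 / 40375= -0.03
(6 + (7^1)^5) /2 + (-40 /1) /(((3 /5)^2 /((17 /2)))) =7462.06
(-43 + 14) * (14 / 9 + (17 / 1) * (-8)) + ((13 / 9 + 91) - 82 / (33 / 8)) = 43686 / 11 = 3971.45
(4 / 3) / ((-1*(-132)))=1 / 99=0.01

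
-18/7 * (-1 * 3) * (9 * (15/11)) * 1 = 7290/77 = 94.68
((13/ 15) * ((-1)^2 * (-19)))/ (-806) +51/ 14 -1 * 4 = -1096/ 3255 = -0.34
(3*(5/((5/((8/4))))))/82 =3/41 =0.07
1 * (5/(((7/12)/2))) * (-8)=-960/7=-137.14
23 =23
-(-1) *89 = 89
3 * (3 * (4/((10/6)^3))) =972/125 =7.78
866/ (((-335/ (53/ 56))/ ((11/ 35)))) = -252439/ 328300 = -0.77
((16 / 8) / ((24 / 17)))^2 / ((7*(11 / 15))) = 0.39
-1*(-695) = 695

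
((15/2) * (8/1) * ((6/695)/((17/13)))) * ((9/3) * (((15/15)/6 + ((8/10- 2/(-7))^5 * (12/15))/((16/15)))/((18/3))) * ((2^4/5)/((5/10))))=1021064006976/620545953125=1.65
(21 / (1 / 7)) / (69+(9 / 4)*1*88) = 49 / 89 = 0.55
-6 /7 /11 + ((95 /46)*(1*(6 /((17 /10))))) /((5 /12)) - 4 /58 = 15145472 /873103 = 17.35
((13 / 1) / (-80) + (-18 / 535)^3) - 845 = -2070720902287 / 2450086000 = -845.16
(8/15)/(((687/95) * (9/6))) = 304/6183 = 0.05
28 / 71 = 0.39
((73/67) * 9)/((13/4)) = 2628/871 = 3.02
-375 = -375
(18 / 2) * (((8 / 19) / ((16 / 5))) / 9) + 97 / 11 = 3741 / 418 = 8.95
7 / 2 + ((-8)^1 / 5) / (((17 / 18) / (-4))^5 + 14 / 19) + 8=2523900039847 / 270618695650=9.33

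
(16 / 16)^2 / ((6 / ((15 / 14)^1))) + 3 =89 / 28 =3.18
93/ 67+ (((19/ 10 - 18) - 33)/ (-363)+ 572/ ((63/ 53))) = 2465498347/ 5107410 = 482.73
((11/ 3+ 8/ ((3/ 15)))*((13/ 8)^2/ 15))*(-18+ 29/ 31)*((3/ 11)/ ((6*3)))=-11711531/ 5892480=-1.99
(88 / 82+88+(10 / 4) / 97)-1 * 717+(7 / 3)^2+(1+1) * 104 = -29669291 / 71586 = -414.46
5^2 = 25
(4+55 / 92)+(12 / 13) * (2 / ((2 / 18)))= 25371 / 1196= 21.21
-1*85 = -85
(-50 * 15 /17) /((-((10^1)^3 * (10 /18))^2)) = 243 /1700000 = 0.00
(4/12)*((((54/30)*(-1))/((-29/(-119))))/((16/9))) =-3213/2320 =-1.38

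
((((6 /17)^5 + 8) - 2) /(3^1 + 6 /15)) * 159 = 6778899810 /24137569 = 280.84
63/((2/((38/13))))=1197/13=92.08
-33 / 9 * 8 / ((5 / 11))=-968 / 15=-64.53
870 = 870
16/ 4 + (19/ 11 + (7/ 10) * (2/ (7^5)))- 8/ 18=6278714/ 1188495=5.28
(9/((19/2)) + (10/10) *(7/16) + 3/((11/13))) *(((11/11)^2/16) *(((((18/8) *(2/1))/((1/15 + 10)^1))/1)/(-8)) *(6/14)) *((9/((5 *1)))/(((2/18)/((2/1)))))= -0.24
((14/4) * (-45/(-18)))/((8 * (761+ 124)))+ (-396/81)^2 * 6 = 7310399/50976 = 143.41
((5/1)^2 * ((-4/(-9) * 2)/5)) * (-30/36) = -100/27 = -3.70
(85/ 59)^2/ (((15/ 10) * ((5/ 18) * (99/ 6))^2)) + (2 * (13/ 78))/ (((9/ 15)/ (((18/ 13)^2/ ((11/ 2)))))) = 18473496/ 71182969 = 0.26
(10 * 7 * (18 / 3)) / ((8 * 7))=15 / 2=7.50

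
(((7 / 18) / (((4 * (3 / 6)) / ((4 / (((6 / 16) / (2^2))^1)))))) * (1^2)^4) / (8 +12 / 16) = 128 / 135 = 0.95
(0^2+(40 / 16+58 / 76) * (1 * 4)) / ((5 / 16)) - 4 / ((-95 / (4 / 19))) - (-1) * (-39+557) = 1010398 / 1805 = 559.78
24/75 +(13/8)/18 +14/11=1.68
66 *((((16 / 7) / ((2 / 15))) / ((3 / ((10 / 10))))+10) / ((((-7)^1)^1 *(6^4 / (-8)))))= 1210 / 1323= 0.91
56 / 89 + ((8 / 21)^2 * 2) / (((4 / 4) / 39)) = 156328 / 13083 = 11.95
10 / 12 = 5 / 6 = 0.83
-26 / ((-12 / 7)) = 91 / 6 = 15.17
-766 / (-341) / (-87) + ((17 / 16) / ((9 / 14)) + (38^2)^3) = 2143810794057479 / 712008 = 3010936385.63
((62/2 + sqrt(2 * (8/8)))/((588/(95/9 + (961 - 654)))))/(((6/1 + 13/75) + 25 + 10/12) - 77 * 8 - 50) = -1107475/41938659 - 35725 * sqrt(2)/41938659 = -0.03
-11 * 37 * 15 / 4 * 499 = -3046395 / 4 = -761598.75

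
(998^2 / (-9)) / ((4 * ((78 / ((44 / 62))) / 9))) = -2265.52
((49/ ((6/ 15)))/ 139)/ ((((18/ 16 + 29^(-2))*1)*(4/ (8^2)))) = 13186880/ 1053203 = 12.52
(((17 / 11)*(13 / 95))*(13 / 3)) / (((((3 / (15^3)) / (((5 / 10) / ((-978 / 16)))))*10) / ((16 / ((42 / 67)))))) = -15399280 / 715407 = -21.53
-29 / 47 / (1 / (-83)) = 2407 / 47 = 51.21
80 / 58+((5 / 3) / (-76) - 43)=-275341 / 6612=-41.64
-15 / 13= -1.15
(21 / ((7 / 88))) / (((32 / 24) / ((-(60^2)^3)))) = -9237888000000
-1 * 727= -727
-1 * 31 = -31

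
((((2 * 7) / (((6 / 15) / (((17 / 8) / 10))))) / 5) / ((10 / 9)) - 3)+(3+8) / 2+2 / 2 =3871 / 800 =4.84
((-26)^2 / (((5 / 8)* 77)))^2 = 197.31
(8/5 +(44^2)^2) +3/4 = 74961967/20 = 3748098.35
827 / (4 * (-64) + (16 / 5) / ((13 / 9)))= -53755 / 16496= -3.26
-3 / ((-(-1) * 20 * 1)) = -3 / 20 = -0.15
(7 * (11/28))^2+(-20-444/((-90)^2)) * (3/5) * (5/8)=0.04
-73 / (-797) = 73 / 797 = 0.09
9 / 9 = 1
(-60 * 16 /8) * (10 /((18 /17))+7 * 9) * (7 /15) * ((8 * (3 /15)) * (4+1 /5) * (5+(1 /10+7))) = -123702656 /375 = -329873.75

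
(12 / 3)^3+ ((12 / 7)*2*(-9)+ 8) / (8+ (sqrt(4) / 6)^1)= 2144 / 35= 61.26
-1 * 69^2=-4761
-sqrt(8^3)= -16 * sqrt(2)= -22.63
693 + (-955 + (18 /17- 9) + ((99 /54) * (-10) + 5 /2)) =-29149 /102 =-285.77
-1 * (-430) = 430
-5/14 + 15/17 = 125/238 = 0.53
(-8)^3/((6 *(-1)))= 256/3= 85.33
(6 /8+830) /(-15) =-3323 /60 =-55.38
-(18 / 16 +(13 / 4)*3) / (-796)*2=87 / 3184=0.03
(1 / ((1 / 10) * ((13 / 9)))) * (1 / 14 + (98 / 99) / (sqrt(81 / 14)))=3.34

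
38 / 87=0.44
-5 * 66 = -330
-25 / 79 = -0.32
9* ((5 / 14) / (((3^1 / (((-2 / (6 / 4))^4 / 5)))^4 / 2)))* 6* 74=635655159808 / 112997642625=5.63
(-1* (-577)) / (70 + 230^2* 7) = 577 / 370370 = 0.00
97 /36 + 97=99.69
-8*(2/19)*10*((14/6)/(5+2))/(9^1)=-160/513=-0.31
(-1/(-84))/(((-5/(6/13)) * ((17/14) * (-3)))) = 1/3315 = 0.00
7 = 7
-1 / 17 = -0.06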